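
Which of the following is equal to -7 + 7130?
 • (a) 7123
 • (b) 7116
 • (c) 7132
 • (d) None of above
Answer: a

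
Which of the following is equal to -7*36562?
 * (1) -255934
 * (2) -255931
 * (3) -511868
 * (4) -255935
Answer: 1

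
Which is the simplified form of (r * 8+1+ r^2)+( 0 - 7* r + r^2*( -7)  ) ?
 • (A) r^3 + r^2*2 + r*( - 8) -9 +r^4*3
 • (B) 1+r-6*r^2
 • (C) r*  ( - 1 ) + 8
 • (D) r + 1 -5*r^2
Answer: B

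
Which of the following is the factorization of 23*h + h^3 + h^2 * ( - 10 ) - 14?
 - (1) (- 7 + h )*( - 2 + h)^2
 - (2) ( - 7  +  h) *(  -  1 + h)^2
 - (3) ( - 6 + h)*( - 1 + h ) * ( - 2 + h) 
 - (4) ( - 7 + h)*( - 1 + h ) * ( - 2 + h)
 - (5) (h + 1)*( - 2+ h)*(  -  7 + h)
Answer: 4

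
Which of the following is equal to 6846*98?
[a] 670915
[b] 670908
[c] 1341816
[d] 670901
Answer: b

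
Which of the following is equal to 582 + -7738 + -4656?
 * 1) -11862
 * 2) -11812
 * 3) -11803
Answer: 2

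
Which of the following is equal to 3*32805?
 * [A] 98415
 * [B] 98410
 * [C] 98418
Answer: A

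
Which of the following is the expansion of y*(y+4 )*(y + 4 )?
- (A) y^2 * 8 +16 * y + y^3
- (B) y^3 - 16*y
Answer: A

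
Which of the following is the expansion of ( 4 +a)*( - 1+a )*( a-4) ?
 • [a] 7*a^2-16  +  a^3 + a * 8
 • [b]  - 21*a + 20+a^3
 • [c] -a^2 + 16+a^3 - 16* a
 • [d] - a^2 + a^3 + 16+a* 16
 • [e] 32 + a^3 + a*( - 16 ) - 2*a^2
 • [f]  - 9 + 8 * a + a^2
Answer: c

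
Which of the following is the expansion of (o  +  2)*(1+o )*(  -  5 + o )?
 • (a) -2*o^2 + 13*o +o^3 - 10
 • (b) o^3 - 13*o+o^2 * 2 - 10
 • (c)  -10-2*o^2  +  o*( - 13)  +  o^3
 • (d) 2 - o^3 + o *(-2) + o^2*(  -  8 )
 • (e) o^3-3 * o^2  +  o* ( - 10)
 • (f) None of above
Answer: c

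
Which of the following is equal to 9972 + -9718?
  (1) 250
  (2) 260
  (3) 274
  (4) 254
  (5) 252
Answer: 4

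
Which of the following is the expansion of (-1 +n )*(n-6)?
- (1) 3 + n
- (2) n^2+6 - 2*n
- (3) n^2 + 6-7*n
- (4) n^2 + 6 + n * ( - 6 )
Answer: 3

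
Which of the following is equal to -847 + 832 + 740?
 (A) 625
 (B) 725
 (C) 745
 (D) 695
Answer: B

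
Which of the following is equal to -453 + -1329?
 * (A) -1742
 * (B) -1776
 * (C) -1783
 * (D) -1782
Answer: D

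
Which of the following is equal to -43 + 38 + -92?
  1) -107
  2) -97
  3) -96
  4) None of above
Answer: 2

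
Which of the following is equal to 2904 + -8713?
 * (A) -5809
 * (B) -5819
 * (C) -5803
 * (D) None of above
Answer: A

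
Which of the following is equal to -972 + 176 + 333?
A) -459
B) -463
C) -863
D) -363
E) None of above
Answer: B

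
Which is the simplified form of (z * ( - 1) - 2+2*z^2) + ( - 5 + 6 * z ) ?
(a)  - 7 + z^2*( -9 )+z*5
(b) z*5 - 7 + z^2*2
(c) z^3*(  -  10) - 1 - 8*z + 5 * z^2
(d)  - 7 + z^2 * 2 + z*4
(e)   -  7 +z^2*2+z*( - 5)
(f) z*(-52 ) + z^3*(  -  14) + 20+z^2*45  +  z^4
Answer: b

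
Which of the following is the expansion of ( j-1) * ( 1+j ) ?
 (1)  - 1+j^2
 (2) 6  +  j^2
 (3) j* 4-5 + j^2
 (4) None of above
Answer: 1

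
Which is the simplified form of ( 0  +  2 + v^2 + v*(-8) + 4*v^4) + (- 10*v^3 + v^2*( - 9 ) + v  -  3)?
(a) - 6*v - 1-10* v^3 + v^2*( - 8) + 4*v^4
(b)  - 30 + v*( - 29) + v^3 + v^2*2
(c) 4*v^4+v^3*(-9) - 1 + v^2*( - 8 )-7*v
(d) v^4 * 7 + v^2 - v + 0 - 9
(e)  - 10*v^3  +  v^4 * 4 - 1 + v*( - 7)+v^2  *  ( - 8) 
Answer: e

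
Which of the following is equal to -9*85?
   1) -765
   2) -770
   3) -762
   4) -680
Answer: 1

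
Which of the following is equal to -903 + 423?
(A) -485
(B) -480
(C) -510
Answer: B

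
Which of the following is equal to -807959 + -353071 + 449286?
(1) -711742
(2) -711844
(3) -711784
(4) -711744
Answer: 4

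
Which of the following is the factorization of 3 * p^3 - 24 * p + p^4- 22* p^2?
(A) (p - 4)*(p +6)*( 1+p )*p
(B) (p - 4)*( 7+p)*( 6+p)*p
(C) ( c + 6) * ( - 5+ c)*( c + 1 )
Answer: A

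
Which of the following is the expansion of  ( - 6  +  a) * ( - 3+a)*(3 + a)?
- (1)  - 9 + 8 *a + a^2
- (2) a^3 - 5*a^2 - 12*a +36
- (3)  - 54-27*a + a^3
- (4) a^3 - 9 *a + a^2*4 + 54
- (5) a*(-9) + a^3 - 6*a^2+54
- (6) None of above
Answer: 5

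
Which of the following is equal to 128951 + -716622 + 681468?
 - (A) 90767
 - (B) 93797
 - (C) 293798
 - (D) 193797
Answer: B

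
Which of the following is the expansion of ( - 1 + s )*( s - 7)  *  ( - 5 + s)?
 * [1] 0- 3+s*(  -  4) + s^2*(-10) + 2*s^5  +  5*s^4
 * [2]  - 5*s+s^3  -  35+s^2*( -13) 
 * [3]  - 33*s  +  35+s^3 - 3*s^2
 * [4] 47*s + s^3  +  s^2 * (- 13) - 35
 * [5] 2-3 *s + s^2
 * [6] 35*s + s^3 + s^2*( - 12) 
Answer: 4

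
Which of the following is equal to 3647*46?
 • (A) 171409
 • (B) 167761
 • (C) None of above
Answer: C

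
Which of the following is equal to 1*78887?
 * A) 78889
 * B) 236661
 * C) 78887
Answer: C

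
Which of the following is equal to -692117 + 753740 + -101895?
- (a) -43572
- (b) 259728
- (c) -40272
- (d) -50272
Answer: c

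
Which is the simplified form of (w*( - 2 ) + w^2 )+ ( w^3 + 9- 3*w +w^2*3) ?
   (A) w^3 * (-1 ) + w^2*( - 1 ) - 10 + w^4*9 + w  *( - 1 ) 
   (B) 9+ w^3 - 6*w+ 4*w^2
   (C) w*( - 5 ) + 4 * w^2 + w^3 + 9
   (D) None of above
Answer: C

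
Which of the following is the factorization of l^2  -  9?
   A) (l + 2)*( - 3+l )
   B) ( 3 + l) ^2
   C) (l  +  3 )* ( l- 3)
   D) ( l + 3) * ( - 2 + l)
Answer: C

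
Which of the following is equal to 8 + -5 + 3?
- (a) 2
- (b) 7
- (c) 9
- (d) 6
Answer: d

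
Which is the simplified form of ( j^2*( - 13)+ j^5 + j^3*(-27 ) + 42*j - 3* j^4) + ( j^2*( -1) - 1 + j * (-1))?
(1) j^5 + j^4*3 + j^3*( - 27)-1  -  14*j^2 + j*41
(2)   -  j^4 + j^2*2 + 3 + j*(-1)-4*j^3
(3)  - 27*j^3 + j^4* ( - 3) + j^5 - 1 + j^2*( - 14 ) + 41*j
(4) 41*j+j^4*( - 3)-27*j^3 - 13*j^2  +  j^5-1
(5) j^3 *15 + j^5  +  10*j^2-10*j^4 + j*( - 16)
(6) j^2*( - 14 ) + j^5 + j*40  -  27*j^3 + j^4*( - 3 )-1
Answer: 3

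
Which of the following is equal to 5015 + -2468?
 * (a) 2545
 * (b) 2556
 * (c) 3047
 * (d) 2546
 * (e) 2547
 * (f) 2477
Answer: e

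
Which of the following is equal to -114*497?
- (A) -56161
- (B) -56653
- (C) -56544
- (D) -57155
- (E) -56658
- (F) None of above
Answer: E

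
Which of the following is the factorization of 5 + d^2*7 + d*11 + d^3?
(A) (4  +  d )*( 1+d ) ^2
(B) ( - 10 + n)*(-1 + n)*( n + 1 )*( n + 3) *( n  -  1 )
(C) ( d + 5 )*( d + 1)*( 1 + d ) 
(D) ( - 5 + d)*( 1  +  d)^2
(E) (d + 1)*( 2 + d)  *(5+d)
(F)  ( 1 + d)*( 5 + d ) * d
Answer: C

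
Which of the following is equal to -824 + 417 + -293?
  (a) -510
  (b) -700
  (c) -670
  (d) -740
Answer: b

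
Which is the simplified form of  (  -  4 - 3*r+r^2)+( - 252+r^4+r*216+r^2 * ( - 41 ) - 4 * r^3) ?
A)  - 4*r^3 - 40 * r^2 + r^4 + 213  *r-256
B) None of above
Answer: A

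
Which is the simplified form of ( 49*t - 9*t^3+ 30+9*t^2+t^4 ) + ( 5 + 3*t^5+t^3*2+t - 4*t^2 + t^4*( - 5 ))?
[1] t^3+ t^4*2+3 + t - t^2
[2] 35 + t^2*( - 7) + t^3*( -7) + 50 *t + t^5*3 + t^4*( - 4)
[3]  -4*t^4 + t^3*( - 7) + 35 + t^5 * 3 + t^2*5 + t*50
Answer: 3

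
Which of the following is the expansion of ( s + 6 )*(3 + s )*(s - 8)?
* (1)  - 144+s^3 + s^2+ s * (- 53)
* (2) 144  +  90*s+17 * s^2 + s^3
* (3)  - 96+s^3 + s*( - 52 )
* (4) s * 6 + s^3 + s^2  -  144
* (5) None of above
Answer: 5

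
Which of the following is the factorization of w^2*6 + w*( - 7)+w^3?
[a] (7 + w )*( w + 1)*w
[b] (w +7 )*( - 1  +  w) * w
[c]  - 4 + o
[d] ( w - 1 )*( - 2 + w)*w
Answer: b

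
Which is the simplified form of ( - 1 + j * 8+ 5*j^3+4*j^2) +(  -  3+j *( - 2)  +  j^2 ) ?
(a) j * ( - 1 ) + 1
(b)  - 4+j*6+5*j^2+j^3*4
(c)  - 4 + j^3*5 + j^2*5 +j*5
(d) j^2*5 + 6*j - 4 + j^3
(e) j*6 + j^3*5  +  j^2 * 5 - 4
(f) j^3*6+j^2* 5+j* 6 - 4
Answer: e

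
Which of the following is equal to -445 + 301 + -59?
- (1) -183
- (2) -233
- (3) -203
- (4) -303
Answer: 3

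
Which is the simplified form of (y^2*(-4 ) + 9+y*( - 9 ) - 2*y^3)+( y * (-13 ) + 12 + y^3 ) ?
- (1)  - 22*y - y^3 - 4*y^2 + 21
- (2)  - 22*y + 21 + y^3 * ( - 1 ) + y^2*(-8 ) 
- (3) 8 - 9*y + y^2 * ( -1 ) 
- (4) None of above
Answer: 1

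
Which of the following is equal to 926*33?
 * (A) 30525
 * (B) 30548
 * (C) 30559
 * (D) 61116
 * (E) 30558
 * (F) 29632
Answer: E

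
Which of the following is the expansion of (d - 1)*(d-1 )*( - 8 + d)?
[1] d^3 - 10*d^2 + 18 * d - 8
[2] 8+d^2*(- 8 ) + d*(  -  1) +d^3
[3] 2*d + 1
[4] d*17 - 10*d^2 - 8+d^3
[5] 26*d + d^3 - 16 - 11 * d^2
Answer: 4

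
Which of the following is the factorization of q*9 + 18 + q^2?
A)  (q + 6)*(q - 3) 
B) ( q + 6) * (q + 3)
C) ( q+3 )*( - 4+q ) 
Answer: B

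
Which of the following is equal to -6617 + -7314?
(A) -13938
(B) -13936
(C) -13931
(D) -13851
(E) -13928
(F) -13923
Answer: C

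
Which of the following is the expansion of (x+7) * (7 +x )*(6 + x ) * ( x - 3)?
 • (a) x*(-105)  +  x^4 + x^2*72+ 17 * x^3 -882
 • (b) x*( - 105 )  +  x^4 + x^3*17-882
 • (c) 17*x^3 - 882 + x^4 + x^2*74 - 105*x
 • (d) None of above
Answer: d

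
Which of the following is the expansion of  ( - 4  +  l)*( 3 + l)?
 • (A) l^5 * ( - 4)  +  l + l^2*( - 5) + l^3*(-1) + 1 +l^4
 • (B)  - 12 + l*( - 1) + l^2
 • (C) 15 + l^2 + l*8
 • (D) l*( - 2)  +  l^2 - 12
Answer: B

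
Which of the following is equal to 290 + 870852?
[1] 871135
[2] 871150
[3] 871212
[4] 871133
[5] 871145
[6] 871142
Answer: 6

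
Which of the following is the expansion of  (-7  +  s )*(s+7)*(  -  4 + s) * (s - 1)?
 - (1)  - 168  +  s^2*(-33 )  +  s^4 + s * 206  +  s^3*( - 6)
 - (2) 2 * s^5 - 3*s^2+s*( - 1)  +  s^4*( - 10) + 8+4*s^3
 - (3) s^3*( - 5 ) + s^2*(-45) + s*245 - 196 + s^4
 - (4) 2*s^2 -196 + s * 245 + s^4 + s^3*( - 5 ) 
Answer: 3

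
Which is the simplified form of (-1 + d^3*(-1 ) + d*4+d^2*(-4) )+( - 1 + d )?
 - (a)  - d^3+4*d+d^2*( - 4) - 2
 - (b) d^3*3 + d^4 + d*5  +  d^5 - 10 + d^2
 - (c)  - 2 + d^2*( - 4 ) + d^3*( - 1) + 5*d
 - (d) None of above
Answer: c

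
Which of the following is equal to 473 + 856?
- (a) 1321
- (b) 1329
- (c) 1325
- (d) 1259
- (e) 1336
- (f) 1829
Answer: b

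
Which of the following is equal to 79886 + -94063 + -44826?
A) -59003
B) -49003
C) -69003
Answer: A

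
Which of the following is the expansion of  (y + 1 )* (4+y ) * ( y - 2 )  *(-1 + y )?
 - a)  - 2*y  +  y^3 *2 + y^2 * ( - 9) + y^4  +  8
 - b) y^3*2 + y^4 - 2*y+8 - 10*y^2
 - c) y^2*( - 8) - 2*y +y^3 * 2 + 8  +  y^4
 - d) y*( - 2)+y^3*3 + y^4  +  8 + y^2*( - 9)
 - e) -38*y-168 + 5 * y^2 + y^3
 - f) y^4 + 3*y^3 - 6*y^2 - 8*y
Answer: a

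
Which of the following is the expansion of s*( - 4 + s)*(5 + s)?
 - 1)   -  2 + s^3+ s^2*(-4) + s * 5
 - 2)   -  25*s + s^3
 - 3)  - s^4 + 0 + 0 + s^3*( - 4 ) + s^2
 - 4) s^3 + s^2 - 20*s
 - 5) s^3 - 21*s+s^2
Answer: 4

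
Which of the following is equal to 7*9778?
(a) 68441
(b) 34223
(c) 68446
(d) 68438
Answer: c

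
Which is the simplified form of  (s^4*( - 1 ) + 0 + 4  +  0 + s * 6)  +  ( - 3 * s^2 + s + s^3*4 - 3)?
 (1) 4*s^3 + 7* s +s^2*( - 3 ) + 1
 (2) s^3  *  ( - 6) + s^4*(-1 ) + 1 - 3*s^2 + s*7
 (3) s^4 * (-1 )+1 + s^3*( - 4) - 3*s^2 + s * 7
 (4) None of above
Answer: 4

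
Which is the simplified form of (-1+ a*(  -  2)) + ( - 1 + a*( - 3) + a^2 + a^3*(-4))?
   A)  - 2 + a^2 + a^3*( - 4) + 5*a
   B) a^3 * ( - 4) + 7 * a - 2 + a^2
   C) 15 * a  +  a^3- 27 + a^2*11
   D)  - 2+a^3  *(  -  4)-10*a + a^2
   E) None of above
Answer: E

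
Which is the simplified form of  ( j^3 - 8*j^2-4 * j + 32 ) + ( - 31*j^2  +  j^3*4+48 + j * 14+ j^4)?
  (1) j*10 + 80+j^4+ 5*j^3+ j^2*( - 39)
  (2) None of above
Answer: 1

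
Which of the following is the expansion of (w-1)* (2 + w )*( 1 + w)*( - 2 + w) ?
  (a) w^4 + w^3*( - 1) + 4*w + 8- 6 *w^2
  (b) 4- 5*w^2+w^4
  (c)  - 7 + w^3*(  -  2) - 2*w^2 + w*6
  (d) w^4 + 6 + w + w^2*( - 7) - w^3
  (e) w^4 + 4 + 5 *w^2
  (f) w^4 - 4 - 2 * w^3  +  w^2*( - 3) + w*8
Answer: b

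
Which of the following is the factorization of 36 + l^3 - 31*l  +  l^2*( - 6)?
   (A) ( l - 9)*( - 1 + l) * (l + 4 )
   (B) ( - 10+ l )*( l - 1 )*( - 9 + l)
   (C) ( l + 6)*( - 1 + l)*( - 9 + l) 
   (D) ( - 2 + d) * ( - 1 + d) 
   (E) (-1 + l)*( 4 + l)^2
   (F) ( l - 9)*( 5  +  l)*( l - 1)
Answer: A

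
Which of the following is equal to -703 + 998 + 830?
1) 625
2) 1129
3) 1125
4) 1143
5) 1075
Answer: 3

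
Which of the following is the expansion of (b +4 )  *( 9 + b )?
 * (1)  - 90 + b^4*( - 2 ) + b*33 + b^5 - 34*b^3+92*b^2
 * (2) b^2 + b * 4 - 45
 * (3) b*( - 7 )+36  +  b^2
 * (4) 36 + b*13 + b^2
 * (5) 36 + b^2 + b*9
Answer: 4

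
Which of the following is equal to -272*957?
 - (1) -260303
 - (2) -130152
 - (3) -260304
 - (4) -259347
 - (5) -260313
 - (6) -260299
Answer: 3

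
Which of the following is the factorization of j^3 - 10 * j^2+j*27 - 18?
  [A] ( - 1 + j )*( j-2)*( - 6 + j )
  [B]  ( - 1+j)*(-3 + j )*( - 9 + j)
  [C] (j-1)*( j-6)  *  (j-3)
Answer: C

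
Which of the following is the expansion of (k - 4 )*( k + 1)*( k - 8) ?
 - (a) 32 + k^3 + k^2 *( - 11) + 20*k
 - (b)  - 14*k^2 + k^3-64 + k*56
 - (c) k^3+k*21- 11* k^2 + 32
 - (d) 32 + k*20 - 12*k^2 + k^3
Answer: a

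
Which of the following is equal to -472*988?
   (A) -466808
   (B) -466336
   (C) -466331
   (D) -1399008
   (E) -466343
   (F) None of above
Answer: B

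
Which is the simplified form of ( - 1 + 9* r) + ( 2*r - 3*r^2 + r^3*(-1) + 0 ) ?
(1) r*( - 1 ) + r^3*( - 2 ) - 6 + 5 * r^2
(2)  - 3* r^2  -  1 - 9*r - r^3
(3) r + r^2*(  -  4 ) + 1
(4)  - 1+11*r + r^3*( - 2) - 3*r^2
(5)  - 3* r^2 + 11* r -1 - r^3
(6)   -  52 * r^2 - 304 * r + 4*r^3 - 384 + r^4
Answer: 5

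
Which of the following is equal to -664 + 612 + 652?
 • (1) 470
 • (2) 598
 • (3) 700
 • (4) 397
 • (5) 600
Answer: 5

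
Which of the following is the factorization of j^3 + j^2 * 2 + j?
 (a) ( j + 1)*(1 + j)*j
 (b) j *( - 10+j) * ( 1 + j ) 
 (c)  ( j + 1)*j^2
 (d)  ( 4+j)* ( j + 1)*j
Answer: a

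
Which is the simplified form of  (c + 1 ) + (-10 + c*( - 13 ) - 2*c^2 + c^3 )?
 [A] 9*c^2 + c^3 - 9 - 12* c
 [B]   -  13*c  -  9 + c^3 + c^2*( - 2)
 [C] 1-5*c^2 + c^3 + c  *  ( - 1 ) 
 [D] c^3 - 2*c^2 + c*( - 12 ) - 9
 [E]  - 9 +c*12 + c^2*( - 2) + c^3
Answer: D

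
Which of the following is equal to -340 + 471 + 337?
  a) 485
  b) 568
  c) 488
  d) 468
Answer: d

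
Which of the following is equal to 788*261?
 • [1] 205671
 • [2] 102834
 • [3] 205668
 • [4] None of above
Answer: 3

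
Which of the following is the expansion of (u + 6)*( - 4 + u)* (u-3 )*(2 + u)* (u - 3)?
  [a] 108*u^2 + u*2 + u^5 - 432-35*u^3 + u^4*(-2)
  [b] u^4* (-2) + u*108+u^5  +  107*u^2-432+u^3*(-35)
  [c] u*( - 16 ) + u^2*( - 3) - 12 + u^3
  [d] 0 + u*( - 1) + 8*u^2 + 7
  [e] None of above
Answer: e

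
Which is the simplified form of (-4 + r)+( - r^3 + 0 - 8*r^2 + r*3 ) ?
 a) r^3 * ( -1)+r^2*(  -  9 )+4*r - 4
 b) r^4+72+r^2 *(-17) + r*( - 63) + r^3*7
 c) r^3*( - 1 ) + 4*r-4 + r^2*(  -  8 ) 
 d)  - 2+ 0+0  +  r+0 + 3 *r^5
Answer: c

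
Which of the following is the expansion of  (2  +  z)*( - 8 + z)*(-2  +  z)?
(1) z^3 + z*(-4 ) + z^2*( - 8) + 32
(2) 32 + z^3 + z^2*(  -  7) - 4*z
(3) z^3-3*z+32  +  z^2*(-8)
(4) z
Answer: 1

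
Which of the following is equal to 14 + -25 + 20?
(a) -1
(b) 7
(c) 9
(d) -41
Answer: c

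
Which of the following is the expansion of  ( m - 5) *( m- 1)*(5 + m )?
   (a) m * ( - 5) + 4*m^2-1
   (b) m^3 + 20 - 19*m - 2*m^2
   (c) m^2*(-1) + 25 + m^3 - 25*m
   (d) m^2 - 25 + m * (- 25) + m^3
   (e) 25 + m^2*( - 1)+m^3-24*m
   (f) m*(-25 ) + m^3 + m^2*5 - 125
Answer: c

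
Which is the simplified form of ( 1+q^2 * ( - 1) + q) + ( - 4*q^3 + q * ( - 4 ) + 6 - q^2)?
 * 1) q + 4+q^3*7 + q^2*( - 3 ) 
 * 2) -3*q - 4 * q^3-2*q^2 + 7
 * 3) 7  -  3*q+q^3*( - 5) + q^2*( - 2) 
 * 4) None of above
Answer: 2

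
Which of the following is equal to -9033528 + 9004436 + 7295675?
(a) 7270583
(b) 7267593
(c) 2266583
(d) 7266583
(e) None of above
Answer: d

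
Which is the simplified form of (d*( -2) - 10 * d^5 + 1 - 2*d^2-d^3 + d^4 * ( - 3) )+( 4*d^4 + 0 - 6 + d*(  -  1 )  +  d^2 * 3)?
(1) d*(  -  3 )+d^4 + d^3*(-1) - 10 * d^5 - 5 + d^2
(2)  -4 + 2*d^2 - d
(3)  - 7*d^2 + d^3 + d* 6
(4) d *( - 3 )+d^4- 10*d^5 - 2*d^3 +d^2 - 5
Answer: 1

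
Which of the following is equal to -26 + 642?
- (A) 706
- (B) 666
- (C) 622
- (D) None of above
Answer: D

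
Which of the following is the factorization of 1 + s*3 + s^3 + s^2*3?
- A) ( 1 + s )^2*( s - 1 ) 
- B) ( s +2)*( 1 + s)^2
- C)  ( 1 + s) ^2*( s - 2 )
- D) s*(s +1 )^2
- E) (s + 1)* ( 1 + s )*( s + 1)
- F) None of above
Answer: E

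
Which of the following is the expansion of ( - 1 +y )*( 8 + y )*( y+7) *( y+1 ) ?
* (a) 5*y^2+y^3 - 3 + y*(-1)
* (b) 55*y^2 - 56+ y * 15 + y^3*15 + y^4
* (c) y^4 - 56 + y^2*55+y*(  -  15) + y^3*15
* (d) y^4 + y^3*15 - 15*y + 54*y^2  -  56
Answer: c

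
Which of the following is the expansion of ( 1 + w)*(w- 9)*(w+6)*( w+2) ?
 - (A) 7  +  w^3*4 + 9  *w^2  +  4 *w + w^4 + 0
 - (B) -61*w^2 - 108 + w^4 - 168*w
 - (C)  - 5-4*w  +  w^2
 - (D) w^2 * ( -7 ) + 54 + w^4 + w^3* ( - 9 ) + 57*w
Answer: B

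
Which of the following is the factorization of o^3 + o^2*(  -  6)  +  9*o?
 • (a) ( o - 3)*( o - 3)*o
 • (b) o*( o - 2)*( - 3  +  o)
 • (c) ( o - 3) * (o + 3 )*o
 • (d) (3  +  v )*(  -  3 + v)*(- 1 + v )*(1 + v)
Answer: a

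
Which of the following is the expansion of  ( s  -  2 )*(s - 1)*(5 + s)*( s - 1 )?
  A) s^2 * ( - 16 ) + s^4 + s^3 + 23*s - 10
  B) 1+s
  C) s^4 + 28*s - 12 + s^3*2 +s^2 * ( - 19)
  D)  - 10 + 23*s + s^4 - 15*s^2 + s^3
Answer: D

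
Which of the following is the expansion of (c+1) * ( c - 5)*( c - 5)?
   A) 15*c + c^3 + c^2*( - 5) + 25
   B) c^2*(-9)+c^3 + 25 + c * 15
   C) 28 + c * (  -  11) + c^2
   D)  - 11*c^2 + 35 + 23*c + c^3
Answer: B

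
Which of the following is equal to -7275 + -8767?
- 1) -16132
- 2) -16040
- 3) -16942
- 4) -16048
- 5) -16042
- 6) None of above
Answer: 5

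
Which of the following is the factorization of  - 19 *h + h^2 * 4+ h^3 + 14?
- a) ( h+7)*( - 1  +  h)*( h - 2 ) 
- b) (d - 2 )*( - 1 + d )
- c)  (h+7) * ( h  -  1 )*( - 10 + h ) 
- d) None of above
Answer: a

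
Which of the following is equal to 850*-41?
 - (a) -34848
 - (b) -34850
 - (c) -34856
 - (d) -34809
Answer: b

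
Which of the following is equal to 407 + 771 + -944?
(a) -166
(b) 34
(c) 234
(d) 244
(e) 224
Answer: c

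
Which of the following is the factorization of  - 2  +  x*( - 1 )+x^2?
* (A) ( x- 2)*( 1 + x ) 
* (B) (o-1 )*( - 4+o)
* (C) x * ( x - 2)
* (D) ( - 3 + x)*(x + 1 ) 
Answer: A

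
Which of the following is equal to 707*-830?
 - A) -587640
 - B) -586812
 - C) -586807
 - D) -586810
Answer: D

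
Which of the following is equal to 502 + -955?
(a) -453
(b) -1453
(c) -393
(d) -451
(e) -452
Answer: a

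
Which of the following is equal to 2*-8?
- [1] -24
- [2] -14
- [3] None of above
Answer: 3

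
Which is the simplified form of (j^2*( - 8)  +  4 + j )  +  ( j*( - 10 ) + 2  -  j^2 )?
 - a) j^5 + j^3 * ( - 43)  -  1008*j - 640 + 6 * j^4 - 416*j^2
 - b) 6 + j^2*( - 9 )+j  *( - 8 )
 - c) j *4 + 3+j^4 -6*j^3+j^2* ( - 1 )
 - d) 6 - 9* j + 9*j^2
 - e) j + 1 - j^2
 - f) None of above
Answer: f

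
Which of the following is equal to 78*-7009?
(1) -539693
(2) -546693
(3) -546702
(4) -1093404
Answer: 3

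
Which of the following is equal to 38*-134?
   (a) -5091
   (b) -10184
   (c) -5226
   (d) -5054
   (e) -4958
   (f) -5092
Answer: f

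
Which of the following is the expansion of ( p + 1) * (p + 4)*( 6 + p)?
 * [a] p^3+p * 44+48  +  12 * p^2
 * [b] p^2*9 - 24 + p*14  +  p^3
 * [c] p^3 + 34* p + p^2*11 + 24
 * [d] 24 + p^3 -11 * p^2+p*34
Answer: c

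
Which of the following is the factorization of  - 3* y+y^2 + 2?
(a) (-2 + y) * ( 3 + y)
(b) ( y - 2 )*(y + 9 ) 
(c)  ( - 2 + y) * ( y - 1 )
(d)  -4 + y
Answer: c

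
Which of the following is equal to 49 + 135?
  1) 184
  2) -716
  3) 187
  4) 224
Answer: 1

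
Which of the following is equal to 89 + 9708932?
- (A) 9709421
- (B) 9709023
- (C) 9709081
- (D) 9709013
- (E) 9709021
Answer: E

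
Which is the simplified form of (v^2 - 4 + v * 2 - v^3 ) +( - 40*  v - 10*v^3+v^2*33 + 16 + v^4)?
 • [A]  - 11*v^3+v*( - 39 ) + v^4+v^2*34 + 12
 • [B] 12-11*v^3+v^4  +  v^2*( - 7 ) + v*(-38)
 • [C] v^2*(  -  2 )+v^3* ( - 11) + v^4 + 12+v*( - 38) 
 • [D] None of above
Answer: D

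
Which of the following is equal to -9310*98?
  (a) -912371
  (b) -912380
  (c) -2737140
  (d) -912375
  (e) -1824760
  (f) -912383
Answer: b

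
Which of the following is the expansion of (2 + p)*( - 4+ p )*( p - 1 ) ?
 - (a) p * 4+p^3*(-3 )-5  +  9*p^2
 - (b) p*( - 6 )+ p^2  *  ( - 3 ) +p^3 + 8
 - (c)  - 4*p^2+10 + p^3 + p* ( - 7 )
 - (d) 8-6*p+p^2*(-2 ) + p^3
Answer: b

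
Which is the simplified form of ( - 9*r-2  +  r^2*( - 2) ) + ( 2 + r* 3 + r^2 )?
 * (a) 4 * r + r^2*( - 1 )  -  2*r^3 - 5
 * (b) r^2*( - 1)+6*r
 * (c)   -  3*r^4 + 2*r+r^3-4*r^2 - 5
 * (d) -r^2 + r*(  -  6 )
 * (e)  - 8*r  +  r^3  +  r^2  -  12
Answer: d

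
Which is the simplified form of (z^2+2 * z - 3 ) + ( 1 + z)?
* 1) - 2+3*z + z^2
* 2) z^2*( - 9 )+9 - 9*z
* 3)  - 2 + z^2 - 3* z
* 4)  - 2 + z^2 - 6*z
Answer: 1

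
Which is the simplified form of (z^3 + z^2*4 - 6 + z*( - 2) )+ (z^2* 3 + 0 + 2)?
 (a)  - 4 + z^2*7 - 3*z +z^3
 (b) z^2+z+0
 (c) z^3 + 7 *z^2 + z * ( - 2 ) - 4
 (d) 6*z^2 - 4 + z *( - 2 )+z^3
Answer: c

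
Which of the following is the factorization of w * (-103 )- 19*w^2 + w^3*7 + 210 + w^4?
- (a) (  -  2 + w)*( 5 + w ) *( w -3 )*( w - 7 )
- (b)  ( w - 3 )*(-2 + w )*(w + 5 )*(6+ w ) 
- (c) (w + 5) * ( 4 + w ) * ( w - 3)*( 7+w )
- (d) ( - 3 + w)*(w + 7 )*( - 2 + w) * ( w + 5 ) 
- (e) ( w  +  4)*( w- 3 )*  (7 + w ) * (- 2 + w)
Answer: d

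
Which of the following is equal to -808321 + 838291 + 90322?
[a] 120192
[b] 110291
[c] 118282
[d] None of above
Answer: d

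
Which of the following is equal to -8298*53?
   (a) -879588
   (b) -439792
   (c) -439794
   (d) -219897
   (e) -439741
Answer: c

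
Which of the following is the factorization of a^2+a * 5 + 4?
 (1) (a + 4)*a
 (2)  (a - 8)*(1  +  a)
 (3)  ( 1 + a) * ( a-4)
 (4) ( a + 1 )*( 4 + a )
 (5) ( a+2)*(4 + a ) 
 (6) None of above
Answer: 4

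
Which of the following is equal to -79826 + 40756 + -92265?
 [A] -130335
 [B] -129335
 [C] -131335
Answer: C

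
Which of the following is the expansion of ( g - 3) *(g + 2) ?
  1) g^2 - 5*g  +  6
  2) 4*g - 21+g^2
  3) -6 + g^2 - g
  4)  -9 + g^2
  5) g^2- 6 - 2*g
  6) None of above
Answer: 3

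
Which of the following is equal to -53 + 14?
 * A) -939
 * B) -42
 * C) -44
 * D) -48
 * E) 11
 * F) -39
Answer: F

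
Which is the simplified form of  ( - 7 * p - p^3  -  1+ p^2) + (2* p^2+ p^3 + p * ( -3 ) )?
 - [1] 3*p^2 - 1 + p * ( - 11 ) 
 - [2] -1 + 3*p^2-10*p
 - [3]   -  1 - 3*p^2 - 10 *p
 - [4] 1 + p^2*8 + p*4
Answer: 2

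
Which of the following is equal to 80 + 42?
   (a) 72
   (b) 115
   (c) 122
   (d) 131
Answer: c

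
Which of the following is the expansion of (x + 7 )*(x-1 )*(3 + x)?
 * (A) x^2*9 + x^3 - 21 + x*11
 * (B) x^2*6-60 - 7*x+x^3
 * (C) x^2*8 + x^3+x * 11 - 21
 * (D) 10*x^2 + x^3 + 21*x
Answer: A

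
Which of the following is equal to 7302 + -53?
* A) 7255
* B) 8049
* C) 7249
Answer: C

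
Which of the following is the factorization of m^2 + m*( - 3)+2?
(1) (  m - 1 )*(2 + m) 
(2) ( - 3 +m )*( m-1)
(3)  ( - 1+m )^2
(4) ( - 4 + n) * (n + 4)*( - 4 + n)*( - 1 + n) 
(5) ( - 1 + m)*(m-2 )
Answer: 5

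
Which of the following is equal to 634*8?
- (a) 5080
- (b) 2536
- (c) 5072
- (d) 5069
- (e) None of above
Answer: c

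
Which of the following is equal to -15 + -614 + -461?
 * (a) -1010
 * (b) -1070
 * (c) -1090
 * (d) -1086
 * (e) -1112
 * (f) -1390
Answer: c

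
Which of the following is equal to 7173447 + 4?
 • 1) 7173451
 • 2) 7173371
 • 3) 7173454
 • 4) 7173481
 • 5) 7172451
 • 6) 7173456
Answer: 1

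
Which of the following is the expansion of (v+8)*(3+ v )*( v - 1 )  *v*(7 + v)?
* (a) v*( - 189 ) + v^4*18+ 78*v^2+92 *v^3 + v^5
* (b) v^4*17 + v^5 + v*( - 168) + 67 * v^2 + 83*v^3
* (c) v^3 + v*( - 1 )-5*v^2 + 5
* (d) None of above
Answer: b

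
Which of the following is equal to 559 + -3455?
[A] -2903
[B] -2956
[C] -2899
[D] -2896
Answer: D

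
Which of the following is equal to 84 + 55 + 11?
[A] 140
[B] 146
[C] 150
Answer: C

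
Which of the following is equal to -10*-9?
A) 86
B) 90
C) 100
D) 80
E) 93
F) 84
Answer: B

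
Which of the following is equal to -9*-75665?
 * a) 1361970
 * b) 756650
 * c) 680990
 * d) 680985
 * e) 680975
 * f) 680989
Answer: d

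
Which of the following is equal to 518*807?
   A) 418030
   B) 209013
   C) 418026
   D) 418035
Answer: C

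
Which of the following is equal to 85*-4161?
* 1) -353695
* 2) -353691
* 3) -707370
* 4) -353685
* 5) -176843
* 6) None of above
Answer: 4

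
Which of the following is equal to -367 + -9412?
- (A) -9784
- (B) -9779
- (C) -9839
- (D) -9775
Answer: B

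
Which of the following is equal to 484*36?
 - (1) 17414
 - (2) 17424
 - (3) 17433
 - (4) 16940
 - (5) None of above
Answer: 2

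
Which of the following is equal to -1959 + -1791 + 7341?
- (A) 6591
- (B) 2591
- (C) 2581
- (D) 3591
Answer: D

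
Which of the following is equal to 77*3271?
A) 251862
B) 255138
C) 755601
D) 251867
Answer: D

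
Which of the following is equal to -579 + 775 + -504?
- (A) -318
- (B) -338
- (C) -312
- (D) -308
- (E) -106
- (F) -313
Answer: D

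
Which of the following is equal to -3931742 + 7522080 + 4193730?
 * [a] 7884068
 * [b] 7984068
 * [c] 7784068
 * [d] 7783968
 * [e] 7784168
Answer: c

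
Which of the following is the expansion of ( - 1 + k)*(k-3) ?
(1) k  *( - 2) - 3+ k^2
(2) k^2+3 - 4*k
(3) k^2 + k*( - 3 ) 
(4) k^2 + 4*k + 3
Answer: 2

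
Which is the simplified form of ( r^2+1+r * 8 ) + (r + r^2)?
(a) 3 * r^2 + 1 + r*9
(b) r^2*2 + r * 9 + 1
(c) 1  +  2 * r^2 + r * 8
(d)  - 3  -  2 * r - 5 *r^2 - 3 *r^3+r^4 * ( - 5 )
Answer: b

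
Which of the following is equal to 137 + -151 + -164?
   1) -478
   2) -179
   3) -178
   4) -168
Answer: 3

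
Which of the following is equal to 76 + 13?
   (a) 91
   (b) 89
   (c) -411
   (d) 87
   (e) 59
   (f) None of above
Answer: b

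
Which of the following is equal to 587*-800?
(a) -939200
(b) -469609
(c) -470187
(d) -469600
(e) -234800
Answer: d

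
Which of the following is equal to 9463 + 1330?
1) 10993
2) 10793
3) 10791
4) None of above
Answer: 2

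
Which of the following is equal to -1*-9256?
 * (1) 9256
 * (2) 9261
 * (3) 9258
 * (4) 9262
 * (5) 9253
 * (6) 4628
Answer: 1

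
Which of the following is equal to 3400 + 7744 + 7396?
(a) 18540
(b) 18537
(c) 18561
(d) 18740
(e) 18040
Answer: a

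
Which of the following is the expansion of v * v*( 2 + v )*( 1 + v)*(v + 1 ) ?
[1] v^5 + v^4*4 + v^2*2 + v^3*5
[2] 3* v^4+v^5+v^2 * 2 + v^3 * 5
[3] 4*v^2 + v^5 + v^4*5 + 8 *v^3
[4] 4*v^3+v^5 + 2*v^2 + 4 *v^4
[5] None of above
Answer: 1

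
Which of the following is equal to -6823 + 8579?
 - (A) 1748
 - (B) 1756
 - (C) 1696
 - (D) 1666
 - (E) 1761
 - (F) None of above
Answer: B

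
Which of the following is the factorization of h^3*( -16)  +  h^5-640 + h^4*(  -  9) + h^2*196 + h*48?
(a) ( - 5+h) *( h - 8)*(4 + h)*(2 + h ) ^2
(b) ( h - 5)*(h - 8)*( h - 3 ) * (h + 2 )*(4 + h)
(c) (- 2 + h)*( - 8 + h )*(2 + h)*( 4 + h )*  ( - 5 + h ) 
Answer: c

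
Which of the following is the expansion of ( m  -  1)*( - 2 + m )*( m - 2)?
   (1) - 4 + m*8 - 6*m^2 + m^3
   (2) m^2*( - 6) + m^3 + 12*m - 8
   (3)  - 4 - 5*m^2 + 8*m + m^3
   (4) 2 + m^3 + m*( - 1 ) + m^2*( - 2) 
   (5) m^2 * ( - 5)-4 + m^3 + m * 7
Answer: 3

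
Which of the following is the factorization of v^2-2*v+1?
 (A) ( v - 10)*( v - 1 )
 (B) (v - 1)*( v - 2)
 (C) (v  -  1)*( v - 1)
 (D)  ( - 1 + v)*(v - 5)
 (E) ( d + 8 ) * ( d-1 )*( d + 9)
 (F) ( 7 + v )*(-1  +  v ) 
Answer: C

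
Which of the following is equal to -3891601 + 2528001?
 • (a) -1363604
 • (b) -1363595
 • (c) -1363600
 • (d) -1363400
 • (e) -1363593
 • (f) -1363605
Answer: c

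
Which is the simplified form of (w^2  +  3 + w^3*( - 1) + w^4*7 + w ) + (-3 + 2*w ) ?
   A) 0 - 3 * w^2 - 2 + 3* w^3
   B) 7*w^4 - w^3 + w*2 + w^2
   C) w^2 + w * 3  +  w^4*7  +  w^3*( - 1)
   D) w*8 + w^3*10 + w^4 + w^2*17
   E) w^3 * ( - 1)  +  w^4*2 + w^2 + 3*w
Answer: C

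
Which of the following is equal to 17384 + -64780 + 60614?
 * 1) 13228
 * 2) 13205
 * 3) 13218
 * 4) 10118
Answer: 3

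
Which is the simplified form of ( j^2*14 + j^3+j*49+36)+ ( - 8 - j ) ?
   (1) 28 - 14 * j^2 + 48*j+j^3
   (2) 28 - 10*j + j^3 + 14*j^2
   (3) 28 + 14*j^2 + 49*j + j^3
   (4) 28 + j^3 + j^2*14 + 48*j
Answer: 4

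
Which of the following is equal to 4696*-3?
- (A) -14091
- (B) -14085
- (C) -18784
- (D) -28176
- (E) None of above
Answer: E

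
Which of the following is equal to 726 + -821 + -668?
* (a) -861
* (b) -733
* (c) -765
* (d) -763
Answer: d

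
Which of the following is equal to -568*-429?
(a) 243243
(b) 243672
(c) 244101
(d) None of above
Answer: b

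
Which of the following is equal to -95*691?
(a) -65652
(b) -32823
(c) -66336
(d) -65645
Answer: d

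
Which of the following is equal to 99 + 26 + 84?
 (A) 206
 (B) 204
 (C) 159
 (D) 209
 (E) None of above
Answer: D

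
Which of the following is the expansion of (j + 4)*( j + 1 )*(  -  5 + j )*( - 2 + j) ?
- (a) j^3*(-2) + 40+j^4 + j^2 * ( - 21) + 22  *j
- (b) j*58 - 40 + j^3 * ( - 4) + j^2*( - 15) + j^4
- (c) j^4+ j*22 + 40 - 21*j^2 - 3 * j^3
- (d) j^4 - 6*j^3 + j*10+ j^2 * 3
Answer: a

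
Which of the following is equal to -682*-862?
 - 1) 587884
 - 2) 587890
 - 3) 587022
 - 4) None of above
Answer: 1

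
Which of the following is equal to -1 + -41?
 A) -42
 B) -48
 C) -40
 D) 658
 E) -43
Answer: A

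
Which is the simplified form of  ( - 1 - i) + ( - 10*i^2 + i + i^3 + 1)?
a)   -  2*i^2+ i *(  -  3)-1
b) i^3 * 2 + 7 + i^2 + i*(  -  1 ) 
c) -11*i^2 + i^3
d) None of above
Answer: d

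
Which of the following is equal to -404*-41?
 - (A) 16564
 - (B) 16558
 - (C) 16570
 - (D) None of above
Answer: A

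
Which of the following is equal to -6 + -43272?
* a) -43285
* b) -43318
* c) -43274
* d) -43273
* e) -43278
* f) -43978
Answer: e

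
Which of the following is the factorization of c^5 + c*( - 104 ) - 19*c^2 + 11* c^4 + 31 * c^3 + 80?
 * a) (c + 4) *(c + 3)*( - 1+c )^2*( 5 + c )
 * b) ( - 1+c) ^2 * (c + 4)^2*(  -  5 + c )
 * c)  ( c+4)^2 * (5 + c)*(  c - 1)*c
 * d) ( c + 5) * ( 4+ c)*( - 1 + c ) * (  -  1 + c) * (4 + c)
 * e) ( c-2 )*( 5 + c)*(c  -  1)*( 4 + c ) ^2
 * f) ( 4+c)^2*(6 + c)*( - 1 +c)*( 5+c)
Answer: d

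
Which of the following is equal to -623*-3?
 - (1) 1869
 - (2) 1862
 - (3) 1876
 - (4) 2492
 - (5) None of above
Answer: 1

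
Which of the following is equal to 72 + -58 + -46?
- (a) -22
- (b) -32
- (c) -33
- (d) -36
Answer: b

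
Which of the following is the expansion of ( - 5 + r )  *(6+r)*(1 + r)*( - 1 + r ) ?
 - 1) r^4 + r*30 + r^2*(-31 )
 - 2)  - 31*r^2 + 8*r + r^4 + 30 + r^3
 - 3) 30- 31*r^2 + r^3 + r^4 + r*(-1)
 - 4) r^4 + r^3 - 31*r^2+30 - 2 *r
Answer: 3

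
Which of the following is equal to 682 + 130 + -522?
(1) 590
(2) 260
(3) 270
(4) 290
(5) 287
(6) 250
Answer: 4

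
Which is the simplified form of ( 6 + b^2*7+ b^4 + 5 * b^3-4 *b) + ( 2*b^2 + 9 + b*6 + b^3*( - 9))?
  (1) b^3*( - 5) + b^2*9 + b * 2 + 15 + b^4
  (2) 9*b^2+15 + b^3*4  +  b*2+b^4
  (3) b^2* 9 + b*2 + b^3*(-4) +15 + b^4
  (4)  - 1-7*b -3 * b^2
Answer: 3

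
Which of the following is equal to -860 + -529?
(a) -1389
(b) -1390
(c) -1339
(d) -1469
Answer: a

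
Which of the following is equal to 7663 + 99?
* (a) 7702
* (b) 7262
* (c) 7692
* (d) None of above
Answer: d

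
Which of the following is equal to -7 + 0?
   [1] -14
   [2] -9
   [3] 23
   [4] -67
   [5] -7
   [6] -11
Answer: 5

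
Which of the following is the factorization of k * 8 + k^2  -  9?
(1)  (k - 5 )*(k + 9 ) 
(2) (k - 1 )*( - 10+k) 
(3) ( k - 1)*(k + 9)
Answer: 3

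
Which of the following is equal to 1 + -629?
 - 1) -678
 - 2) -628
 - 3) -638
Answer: 2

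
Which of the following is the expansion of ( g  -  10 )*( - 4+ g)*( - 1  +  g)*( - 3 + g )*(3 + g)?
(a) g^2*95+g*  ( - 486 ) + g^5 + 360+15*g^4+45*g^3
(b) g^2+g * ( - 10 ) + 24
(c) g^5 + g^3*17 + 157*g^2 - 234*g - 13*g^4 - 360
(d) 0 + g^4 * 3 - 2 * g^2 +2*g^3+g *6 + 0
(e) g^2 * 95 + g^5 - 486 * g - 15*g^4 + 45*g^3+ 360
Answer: e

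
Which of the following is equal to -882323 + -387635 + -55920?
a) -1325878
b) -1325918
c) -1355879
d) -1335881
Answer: a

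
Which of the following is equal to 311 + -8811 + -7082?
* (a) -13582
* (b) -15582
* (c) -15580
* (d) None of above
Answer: b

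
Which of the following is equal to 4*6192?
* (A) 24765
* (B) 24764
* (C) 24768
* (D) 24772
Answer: C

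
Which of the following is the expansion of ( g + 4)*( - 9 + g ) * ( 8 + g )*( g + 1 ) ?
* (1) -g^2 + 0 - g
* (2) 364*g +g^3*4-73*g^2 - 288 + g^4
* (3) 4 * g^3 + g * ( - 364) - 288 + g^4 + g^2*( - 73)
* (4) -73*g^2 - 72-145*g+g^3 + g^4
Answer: 3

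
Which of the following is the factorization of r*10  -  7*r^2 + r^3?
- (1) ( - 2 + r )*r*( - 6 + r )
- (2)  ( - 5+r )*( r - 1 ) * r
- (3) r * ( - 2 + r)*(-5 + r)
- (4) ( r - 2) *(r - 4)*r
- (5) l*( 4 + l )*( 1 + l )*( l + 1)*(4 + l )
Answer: 3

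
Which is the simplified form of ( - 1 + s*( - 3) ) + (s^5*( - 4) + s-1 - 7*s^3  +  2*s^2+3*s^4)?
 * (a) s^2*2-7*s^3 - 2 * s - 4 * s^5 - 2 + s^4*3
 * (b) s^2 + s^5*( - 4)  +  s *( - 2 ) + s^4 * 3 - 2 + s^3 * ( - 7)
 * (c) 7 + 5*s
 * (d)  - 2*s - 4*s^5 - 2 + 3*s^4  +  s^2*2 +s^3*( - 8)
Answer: a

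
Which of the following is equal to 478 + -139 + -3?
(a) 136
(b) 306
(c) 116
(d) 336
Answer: d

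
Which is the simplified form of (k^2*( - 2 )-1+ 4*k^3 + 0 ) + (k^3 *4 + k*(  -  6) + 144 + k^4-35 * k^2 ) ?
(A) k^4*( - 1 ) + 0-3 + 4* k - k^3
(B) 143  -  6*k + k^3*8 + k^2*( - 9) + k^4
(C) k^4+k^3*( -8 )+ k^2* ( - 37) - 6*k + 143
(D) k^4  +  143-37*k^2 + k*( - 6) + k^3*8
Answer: D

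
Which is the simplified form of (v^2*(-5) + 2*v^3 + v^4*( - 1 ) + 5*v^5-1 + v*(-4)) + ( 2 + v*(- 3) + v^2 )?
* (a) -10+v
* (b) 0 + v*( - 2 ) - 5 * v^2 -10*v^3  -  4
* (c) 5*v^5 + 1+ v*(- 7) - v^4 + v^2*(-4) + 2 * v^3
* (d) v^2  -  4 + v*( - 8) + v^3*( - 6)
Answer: c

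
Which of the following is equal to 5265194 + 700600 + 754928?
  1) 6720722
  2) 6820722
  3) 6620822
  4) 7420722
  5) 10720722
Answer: 1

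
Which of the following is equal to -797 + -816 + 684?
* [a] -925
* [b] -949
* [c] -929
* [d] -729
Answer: c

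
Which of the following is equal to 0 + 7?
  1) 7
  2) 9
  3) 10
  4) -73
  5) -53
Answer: 1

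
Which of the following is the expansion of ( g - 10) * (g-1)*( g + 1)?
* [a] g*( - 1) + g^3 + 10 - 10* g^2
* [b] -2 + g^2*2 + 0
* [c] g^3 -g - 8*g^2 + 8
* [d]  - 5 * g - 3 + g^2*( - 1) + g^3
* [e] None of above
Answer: a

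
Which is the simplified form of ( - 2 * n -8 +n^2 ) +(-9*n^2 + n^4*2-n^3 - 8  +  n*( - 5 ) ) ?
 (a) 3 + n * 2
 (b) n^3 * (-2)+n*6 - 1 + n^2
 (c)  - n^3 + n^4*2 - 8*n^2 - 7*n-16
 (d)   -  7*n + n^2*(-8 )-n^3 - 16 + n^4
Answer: c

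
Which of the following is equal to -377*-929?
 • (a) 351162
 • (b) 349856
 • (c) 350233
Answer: c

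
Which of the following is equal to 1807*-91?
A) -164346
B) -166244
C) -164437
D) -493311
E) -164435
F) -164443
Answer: C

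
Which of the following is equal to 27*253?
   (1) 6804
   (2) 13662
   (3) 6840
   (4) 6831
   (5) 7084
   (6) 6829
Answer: 4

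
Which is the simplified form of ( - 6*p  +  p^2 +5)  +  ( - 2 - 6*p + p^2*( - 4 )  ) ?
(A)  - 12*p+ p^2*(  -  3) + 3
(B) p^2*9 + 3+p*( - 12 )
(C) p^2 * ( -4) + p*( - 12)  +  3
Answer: A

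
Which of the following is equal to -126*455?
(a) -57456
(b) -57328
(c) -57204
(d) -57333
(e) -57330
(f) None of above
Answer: e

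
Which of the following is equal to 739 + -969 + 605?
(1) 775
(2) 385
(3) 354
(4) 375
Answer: 4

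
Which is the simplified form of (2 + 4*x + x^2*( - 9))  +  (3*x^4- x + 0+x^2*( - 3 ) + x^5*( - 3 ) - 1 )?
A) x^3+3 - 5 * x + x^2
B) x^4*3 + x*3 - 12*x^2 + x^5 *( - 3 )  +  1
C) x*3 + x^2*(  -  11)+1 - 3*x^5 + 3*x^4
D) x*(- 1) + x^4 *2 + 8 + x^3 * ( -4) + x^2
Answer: B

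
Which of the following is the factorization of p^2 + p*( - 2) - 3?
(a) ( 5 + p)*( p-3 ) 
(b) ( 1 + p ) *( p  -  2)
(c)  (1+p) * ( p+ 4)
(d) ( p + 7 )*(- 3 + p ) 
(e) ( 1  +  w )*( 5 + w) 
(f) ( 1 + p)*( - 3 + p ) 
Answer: f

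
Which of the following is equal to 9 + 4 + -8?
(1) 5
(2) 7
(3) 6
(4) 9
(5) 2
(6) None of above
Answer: 1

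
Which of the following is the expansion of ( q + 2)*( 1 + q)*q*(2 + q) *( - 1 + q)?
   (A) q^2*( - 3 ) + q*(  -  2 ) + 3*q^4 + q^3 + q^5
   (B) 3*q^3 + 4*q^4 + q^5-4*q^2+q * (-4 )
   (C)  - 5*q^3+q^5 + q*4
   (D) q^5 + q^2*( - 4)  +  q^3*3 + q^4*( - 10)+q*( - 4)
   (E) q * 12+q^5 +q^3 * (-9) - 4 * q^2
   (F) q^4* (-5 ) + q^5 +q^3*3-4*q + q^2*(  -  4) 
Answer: B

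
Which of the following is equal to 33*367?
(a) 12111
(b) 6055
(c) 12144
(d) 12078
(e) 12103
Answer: a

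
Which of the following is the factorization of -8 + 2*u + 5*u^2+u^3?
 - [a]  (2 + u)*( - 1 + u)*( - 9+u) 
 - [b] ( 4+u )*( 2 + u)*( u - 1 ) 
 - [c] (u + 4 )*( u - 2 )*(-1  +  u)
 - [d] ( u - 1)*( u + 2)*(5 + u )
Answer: b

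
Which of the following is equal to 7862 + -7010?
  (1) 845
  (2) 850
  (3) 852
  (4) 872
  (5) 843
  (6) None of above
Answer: 3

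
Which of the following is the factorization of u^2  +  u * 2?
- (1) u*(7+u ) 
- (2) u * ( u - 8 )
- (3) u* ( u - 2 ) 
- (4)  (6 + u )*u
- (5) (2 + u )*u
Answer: 5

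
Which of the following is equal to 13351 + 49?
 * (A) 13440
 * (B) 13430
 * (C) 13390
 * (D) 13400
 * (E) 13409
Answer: D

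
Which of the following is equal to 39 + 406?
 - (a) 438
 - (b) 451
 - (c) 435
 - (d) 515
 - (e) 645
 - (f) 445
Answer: f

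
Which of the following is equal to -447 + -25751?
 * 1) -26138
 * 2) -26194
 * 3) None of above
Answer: 3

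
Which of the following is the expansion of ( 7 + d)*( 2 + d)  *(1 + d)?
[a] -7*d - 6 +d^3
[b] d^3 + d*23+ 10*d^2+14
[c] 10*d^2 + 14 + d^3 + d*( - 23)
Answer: b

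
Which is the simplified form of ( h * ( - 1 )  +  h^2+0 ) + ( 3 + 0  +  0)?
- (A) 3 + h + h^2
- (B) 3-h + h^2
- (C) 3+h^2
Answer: B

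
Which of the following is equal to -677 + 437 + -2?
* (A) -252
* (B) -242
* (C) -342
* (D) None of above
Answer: B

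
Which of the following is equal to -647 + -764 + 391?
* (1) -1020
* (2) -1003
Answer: 1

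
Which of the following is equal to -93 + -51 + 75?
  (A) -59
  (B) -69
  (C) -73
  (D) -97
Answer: B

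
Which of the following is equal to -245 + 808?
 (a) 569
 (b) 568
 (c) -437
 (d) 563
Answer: d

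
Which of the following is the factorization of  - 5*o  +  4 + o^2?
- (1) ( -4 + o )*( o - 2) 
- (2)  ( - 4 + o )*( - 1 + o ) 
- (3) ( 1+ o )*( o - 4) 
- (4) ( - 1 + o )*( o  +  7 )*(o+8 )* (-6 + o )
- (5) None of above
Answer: 2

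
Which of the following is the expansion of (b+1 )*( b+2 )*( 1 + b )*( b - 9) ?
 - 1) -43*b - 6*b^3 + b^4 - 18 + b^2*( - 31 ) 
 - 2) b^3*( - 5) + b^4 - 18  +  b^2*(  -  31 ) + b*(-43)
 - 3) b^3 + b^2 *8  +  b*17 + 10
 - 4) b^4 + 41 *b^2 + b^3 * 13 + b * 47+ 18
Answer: 2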